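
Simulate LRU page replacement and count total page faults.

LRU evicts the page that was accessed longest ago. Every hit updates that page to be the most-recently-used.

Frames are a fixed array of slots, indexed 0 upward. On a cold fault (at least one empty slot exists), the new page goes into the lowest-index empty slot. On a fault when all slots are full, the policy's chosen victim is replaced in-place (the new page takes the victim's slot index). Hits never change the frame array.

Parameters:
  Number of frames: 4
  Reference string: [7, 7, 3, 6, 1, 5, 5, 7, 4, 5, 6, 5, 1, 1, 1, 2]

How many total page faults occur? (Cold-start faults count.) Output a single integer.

Answer: 10

Derivation:
Step 0: ref 7 → FAULT, frames=[7,-,-,-]
Step 1: ref 7 → HIT, frames=[7,-,-,-]
Step 2: ref 3 → FAULT, frames=[7,3,-,-]
Step 3: ref 6 → FAULT, frames=[7,3,6,-]
Step 4: ref 1 → FAULT, frames=[7,3,6,1]
Step 5: ref 5 → FAULT (evict 7), frames=[5,3,6,1]
Step 6: ref 5 → HIT, frames=[5,3,6,1]
Step 7: ref 7 → FAULT (evict 3), frames=[5,7,6,1]
Step 8: ref 4 → FAULT (evict 6), frames=[5,7,4,1]
Step 9: ref 5 → HIT, frames=[5,7,4,1]
Step 10: ref 6 → FAULT (evict 1), frames=[5,7,4,6]
Step 11: ref 5 → HIT, frames=[5,7,4,6]
Step 12: ref 1 → FAULT (evict 7), frames=[5,1,4,6]
Step 13: ref 1 → HIT, frames=[5,1,4,6]
Step 14: ref 1 → HIT, frames=[5,1,4,6]
Step 15: ref 2 → FAULT (evict 4), frames=[5,1,2,6]
Total faults: 10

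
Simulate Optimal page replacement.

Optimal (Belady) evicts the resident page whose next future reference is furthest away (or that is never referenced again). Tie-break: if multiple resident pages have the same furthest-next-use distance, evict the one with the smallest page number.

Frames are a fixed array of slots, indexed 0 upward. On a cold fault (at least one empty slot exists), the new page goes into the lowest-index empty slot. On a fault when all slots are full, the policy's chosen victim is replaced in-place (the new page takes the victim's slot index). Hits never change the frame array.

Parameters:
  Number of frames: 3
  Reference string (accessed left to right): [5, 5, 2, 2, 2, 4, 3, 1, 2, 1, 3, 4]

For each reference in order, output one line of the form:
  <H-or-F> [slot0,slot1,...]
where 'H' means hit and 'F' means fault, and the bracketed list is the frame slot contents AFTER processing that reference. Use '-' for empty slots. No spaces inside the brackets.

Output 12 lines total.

F [5,-,-]
H [5,-,-]
F [5,2,-]
H [5,2,-]
H [5,2,-]
F [5,2,4]
F [3,2,4]
F [3,2,1]
H [3,2,1]
H [3,2,1]
H [3,2,1]
F [3,2,4]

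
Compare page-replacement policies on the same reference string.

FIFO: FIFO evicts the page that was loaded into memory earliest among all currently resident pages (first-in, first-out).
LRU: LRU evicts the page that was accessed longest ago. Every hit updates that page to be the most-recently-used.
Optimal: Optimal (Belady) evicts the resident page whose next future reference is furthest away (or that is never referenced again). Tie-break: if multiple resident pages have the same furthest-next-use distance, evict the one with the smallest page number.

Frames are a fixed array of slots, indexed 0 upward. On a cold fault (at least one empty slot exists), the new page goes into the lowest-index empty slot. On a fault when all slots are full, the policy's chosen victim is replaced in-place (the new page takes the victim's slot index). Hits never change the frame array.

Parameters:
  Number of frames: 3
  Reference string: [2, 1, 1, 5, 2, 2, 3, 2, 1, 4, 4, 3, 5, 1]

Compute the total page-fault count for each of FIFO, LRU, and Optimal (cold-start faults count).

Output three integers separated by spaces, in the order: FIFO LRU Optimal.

--- FIFO ---
  step 0: ref 2 -> FAULT, frames=[2,-,-] (faults so far: 1)
  step 1: ref 1 -> FAULT, frames=[2,1,-] (faults so far: 2)
  step 2: ref 1 -> HIT, frames=[2,1,-] (faults so far: 2)
  step 3: ref 5 -> FAULT, frames=[2,1,5] (faults so far: 3)
  step 4: ref 2 -> HIT, frames=[2,1,5] (faults so far: 3)
  step 5: ref 2 -> HIT, frames=[2,1,5] (faults so far: 3)
  step 6: ref 3 -> FAULT, evict 2, frames=[3,1,5] (faults so far: 4)
  step 7: ref 2 -> FAULT, evict 1, frames=[3,2,5] (faults so far: 5)
  step 8: ref 1 -> FAULT, evict 5, frames=[3,2,1] (faults so far: 6)
  step 9: ref 4 -> FAULT, evict 3, frames=[4,2,1] (faults so far: 7)
  step 10: ref 4 -> HIT, frames=[4,2,1] (faults so far: 7)
  step 11: ref 3 -> FAULT, evict 2, frames=[4,3,1] (faults so far: 8)
  step 12: ref 5 -> FAULT, evict 1, frames=[4,3,5] (faults so far: 9)
  step 13: ref 1 -> FAULT, evict 4, frames=[1,3,5] (faults so far: 10)
  FIFO total faults: 10
--- LRU ---
  step 0: ref 2 -> FAULT, frames=[2,-,-] (faults so far: 1)
  step 1: ref 1 -> FAULT, frames=[2,1,-] (faults so far: 2)
  step 2: ref 1 -> HIT, frames=[2,1,-] (faults so far: 2)
  step 3: ref 5 -> FAULT, frames=[2,1,5] (faults so far: 3)
  step 4: ref 2 -> HIT, frames=[2,1,5] (faults so far: 3)
  step 5: ref 2 -> HIT, frames=[2,1,5] (faults so far: 3)
  step 6: ref 3 -> FAULT, evict 1, frames=[2,3,5] (faults so far: 4)
  step 7: ref 2 -> HIT, frames=[2,3,5] (faults so far: 4)
  step 8: ref 1 -> FAULT, evict 5, frames=[2,3,1] (faults so far: 5)
  step 9: ref 4 -> FAULT, evict 3, frames=[2,4,1] (faults so far: 6)
  step 10: ref 4 -> HIT, frames=[2,4,1] (faults so far: 6)
  step 11: ref 3 -> FAULT, evict 2, frames=[3,4,1] (faults so far: 7)
  step 12: ref 5 -> FAULT, evict 1, frames=[3,4,5] (faults so far: 8)
  step 13: ref 1 -> FAULT, evict 4, frames=[3,1,5] (faults so far: 9)
  LRU total faults: 9
--- Optimal ---
  step 0: ref 2 -> FAULT, frames=[2,-,-] (faults so far: 1)
  step 1: ref 1 -> FAULT, frames=[2,1,-] (faults so far: 2)
  step 2: ref 1 -> HIT, frames=[2,1,-] (faults so far: 2)
  step 3: ref 5 -> FAULT, frames=[2,1,5] (faults so far: 3)
  step 4: ref 2 -> HIT, frames=[2,1,5] (faults so far: 3)
  step 5: ref 2 -> HIT, frames=[2,1,5] (faults so far: 3)
  step 6: ref 3 -> FAULT, evict 5, frames=[2,1,3] (faults so far: 4)
  step 7: ref 2 -> HIT, frames=[2,1,3] (faults so far: 4)
  step 8: ref 1 -> HIT, frames=[2,1,3] (faults so far: 4)
  step 9: ref 4 -> FAULT, evict 2, frames=[4,1,3] (faults so far: 5)
  step 10: ref 4 -> HIT, frames=[4,1,3] (faults so far: 5)
  step 11: ref 3 -> HIT, frames=[4,1,3] (faults so far: 5)
  step 12: ref 5 -> FAULT, evict 3, frames=[4,1,5] (faults so far: 6)
  step 13: ref 1 -> HIT, frames=[4,1,5] (faults so far: 6)
  Optimal total faults: 6

Answer: 10 9 6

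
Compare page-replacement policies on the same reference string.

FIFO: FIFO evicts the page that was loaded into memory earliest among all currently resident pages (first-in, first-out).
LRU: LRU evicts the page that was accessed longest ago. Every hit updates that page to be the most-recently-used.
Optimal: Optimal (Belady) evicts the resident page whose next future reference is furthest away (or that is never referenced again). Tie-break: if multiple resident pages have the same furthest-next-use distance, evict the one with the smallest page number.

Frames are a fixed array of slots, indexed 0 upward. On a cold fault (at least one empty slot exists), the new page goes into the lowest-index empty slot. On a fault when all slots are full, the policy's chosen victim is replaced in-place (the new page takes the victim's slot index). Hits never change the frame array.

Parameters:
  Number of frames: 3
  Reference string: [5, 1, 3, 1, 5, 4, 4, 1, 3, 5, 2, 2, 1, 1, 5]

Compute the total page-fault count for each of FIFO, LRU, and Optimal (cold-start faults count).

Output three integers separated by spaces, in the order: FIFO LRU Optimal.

--- FIFO ---
  step 0: ref 5 -> FAULT, frames=[5,-,-] (faults so far: 1)
  step 1: ref 1 -> FAULT, frames=[5,1,-] (faults so far: 2)
  step 2: ref 3 -> FAULT, frames=[5,1,3] (faults so far: 3)
  step 3: ref 1 -> HIT, frames=[5,1,3] (faults so far: 3)
  step 4: ref 5 -> HIT, frames=[5,1,3] (faults so far: 3)
  step 5: ref 4 -> FAULT, evict 5, frames=[4,1,3] (faults so far: 4)
  step 6: ref 4 -> HIT, frames=[4,1,3] (faults so far: 4)
  step 7: ref 1 -> HIT, frames=[4,1,3] (faults so far: 4)
  step 8: ref 3 -> HIT, frames=[4,1,3] (faults so far: 4)
  step 9: ref 5 -> FAULT, evict 1, frames=[4,5,3] (faults so far: 5)
  step 10: ref 2 -> FAULT, evict 3, frames=[4,5,2] (faults so far: 6)
  step 11: ref 2 -> HIT, frames=[4,5,2] (faults so far: 6)
  step 12: ref 1 -> FAULT, evict 4, frames=[1,5,2] (faults so far: 7)
  step 13: ref 1 -> HIT, frames=[1,5,2] (faults so far: 7)
  step 14: ref 5 -> HIT, frames=[1,5,2] (faults so far: 7)
  FIFO total faults: 7
--- LRU ---
  step 0: ref 5 -> FAULT, frames=[5,-,-] (faults so far: 1)
  step 1: ref 1 -> FAULT, frames=[5,1,-] (faults so far: 2)
  step 2: ref 3 -> FAULT, frames=[5,1,3] (faults so far: 3)
  step 3: ref 1 -> HIT, frames=[5,1,3] (faults so far: 3)
  step 4: ref 5 -> HIT, frames=[5,1,3] (faults so far: 3)
  step 5: ref 4 -> FAULT, evict 3, frames=[5,1,4] (faults so far: 4)
  step 6: ref 4 -> HIT, frames=[5,1,4] (faults so far: 4)
  step 7: ref 1 -> HIT, frames=[5,1,4] (faults so far: 4)
  step 8: ref 3 -> FAULT, evict 5, frames=[3,1,4] (faults so far: 5)
  step 9: ref 5 -> FAULT, evict 4, frames=[3,1,5] (faults so far: 6)
  step 10: ref 2 -> FAULT, evict 1, frames=[3,2,5] (faults so far: 7)
  step 11: ref 2 -> HIT, frames=[3,2,5] (faults so far: 7)
  step 12: ref 1 -> FAULT, evict 3, frames=[1,2,5] (faults so far: 8)
  step 13: ref 1 -> HIT, frames=[1,2,5] (faults so far: 8)
  step 14: ref 5 -> HIT, frames=[1,2,5] (faults so far: 8)
  LRU total faults: 8
--- Optimal ---
  step 0: ref 5 -> FAULT, frames=[5,-,-] (faults so far: 1)
  step 1: ref 1 -> FAULT, frames=[5,1,-] (faults so far: 2)
  step 2: ref 3 -> FAULT, frames=[5,1,3] (faults so far: 3)
  step 3: ref 1 -> HIT, frames=[5,1,3] (faults so far: 3)
  step 4: ref 5 -> HIT, frames=[5,1,3] (faults so far: 3)
  step 5: ref 4 -> FAULT, evict 5, frames=[4,1,3] (faults so far: 4)
  step 6: ref 4 -> HIT, frames=[4,1,3] (faults so far: 4)
  step 7: ref 1 -> HIT, frames=[4,1,3] (faults so far: 4)
  step 8: ref 3 -> HIT, frames=[4,1,3] (faults so far: 4)
  step 9: ref 5 -> FAULT, evict 3, frames=[4,1,5] (faults so far: 5)
  step 10: ref 2 -> FAULT, evict 4, frames=[2,1,5] (faults so far: 6)
  step 11: ref 2 -> HIT, frames=[2,1,5] (faults so far: 6)
  step 12: ref 1 -> HIT, frames=[2,1,5] (faults so far: 6)
  step 13: ref 1 -> HIT, frames=[2,1,5] (faults so far: 6)
  step 14: ref 5 -> HIT, frames=[2,1,5] (faults so far: 6)
  Optimal total faults: 6

Answer: 7 8 6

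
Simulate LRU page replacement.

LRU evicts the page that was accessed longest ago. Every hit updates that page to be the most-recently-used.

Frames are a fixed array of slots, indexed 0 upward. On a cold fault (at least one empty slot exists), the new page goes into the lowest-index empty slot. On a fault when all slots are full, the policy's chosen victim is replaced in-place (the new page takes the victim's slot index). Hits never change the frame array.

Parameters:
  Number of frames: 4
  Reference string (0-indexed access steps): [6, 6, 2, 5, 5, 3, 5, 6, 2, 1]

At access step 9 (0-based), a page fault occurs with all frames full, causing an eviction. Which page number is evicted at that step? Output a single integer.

Answer: 3

Derivation:
Step 0: ref 6 -> FAULT, frames=[6,-,-,-]
Step 1: ref 6 -> HIT, frames=[6,-,-,-]
Step 2: ref 2 -> FAULT, frames=[6,2,-,-]
Step 3: ref 5 -> FAULT, frames=[6,2,5,-]
Step 4: ref 5 -> HIT, frames=[6,2,5,-]
Step 5: ref 3 -> FAULT, frames=[6,2,5,3]
Step 6: ref 5 -> HIT, frames=[6,2,5,3]
Step 7: ref 6 -> HIT, frames=[6,2,5,3]
Step 8: ref 2 -> HIT, frames=[6,2,5,3]
Step 9: ref 1 -> FAULT, evict 3, frames=[6,2,5,1]
At step 9: evicted page 3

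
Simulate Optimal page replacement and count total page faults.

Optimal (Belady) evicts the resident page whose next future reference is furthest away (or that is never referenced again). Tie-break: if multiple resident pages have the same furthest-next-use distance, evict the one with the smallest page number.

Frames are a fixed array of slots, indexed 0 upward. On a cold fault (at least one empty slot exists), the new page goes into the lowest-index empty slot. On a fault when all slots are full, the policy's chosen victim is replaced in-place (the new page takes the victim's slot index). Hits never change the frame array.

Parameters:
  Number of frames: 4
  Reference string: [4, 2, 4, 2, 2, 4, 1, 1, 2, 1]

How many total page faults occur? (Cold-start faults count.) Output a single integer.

Step 0: ref 4 → FAULT, frames=[4,-,-,-]
Step 1: ref 2 → FAULT, frames=[4,2,-,-]
Step 2: ref 4 → HIT, frames=[4,2,-,-]
Step 3: ref 2 → HIT, frames=[4,2,-,-]
Step 4: ref 2 → HIT, frames=[4,2,-,-]
Step 5: ref 4 → HIT, frames=[4,2,-,-]
Step 6: ref 1 → FAULT, frames=[4,2,1,-]
Step 7: ref 1 → HIT, frames=[4,2,1,-]
Step 8: ref 2 → HIT, frames=[4,2,1,-]
Step 9: ref 1 → HIT, frames=[4,2,1,-]
Total faults: 3

Answer: 3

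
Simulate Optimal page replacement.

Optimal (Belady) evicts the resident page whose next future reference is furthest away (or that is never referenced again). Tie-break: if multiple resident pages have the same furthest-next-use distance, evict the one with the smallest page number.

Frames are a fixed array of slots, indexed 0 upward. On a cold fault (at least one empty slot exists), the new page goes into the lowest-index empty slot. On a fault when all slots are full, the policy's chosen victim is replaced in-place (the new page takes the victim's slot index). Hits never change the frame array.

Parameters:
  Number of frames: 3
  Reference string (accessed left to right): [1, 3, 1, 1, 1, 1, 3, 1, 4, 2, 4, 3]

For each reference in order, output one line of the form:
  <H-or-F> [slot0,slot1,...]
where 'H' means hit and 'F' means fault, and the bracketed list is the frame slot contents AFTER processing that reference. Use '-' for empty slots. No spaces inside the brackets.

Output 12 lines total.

F [1,-,-]
F [1,3,-]
H [1,3,-]
H [1,3,-]
H [1,3,-]
H [1,3,-]
H [1,3,-]
H [1,3,-]
F [1,3,4]
F [2,3,4]
H [2,3,4]
H [2,3,4]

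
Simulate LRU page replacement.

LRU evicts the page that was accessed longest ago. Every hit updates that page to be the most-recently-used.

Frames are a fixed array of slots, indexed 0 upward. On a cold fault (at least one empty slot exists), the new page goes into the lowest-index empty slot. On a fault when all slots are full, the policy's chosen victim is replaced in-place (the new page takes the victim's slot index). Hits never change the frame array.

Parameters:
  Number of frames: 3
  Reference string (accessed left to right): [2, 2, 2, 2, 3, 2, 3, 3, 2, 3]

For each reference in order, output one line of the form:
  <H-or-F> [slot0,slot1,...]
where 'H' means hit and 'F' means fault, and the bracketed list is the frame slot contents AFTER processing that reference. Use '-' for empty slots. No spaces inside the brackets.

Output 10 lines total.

F [2,-,-]
H [2,-,-]
H [2,-,-]
H [2,-,-]
F [2,3,-]
H [2,3,-]
H [2,3,-]
H [2,3,-]
H [2,3,-]
H [2,3,-]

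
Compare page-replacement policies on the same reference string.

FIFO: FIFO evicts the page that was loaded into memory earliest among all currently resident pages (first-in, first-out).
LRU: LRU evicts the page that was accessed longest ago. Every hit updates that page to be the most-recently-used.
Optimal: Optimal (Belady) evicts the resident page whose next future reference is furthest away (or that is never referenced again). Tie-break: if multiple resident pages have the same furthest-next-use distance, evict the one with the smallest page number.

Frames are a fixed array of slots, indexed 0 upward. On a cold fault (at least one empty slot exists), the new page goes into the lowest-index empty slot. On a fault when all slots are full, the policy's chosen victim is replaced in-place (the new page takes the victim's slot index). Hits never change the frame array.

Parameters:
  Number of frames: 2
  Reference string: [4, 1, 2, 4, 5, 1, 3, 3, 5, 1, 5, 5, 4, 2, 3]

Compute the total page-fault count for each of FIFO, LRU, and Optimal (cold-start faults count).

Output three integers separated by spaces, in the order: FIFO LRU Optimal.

--- FIFO ---
  step 0: ref 4 -> FAULT, frames=[4,-] (faults so far: 1)
  step 1: ref 1 -> FAULT, frames=[4,1] (faults so far: 2)
  step 2: ref 2 -> FAULT, evict 4, frames=[2,1] (faults so far: 3)
  step 3: ref 4 -> FAULT, evict 1, frames=[2,4] (faults so far: 4)
  step 4: ref 5 -> FAULT, evict 2, frames=[5,4] (faults so far: 5)
  step 5: ref 1 -> FAULT, evict 4, frames=[5,1] (faults so far: 6)
  step 6: ref 3 -> FAULT, evict 5, frames=[3,1] (faults so far: 7)
  step 7: ref 3 -> HIT, frames=[3,1] (faults so far: 7)
  step 8: ref 5 -> FAULT, evict 1, frames=[3,5] (faults so far: 8)
  step 9: ref 1 -> FAULT, evict 3, frames=[1,5] (faults so far: 9)
  step 10: ref 5 -> HIT, frames=[1,5] (faults so far: 9)
  step 11: ref 5 -> HIT, frames=[1,5] (faults so far: 9)
  step 12: ref 4 -> FAULT, evict 5, frames=[1,4] (faults so far: 10)
  step 13: ref 2 -> FAULT, evict 1, frames=[2,4] (faults so far: 11)
  step 14: ref 3 -> FAULT, evict 4, frames=[2,3] (faults so far: 12)
  FIFO total faults: 12
--- LRU ---
  step 0: ref 4 -> FAULT, frames=[4,-] (faults so far: 1)
  step 1: ref 1 -> FAULT, frames=[4,1] (faults so far: 2)
  step 2: ref 2 -> FAULT, evict 4, frames=[2,1] (faults so far: 3)
  step 3: ref 4 -> FAULT, evict 1, frames=[2,4] (faults so far: 4)
  step 4: ref 5 -> FAULT, evict 2, frames=[5,4] (faults so far: 5)
  step 5: ref 1 -> FAULT, evict 4, frames=[5,1] (faults so far: 6)
  step 6: ref 3 -> FAULT, evict 5, frames=[3,1] (faults so far: 7)
  step 7: ref 3 -> HIT, frames=[3,1] (faults so far: 7)
  step 8: ref 5 -> FAULT, evict 1, frames=[3,5] (faults so far: 8)
  step 9: ref 1 -> FAULT, evict 3, frames=[1,5] (faults so far: 9)
  step 10: ref 5 -> HIT, frames=[1,5] (faults so far: 9)
  step 11: ref 5 -> HIT, frames=[1,5] (faults so far: 9)
  step 12: ref 4 -> FAULT, evict 1, frames=[4,5] (faults so far: 10)
  step 13: ref 2 -> FAULT, evict 5, frames=[4,2] (faults so far: 11)
  step 14: ref 3 -> FAULT, evict 4, frames=[3,2] (faults so far: 12)
  LRU total faults: 12
--- Optimal ---
  step 0: ref 4 -> FAULT, frames=[4,-] (faults so far: 1)
  step 1: ref 1 -> FAULT, frames=[4,1] (faults so far: 2)
  step 2: ref 2 -> FAULT, evict 1, frames=[4,2] (faults so far: 3)
  step 3: ref 4 -> HIT, frames=[4,2] (faults so far: 3)
  step 4: ref 5 -> FAULT, evict 2, frames=[4,5] (faults so far: 4)
  step 5: ref 1 -> FAULT, evict 4, frames=[1,5] (faults so far: 5)
  step 6: ref 3 -> FAULT, evict 1, frames=[3,5] (faults so far: 6)
  step 7: ref 3 -> HIT, frames=[3,5] (faults so far: 6)
  step 8: ref 5 -> HIT, frames=[3,5] (faults so far: 6)
  step 9: ref 1 -> FAULT, evict 3, frames=[1,5] (faults so far: 7)
  step 10: ref 5 -> HIT, frames=[1,5] (faults so far: 7)
  step 11: ref 5 -> HIT, frames=[1,5] (faults so far: 7)
  step 12: ref 4 -> FAULT, evict 1, frames=[4,5] (faults so far: 8)
  step 13: ref 2 -> FAULT, evict 4, frames=[2,5] (faults so far: 9)
  step 14: ref 3 -> FAULT, evict 2, frames=[3,5] (faults so far: 10)
  Optimal total faults: 10

Answer: 12 12 10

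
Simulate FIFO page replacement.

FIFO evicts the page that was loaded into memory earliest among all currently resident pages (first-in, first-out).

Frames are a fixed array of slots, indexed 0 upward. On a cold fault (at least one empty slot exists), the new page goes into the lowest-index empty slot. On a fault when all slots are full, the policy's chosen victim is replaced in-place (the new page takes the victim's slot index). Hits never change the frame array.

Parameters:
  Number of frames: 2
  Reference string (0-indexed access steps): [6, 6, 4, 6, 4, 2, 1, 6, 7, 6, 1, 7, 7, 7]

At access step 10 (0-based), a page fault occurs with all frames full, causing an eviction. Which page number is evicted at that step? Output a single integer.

Answer: 6

Derivation:
Step 0: ref 6 -> FAULT, frames=[6,-]
Step 1: ref 6 -> HIT, frames=[6,-]
Step 2: ref 4 -> FAULT, frames=[6,4]
Step 3: ref 6 -> HIT, frames=[6,4]
Step 4: ref 4 -> HIT, frames=[6,4]
Step 5: ref 2 -> FAULT, evict 6, frames=[2,4]
Step 6: ref 1 -> FAULT, evict 4, frames=[2,1]
Step 7: ref 6 -> FAULT, evict 2, frames=[6,1]
Step 8: ref 7 -> FAULT, evict 1, frames=[6,7]
Step 9: ref 6 -> HIT, frames=[6,7]
Step 10: ref 1 -> FAULT, evict 6, frames=[1,7]
At step 10: evicted page 6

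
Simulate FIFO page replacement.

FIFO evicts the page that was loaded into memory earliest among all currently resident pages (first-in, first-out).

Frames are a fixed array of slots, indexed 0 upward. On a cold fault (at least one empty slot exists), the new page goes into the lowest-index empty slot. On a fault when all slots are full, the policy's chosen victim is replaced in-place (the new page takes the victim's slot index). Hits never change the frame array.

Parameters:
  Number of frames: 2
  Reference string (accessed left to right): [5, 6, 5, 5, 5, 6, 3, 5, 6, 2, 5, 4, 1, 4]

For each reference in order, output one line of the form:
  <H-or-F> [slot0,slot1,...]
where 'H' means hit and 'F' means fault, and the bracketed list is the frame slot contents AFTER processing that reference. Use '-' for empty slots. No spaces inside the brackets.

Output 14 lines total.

F [5,-]
F [5,6]
H [5,6]
H [5,6]
H [5,6]
H [5,6]
F [3,6]
F [3,5]
F [6,5]
F [6,2]
F [5,2]
F [5,4]
F [1,4]
H [1,4]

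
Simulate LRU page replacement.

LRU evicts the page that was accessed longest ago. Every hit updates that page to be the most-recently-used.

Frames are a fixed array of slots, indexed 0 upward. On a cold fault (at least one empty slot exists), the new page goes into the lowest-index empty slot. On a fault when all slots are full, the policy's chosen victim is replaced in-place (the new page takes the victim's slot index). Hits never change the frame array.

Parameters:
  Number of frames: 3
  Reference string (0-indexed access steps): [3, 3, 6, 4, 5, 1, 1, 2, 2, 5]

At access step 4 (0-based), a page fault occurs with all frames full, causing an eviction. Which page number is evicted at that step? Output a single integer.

Step 0: ref 3 -> FAULT, frames=[3,-,-]
Step 1: ref 3 -> HIT, frames=[3,-,-]
Step 2: ref 6 -> FAULT, frames=[3,6,-]
Step 3: ref 4 -> FAULT, frames=[3,6,4]
Step 4: ref 5 -> FAULT, evict 3, frames=[5,6,4]
At step 4: evicted page 3

Answer: 3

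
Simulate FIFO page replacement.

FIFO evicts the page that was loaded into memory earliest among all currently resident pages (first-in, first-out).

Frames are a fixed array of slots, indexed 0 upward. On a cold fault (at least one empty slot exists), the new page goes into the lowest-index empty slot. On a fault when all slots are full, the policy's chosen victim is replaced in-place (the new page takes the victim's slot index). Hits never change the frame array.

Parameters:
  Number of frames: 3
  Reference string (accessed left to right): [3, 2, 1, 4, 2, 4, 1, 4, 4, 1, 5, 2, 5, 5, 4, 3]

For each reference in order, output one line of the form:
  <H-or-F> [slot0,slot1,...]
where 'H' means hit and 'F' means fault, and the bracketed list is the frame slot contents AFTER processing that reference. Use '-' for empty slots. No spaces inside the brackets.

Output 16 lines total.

F [3,-,-]
F [3,2,-]
F [3,2,1]
F [4,2,1]
H [4,2,1]
H [4,2,1]
H [4,2,1]
H [4,2,1]
H [4,2,1]
H [4,2,1]
F [4,5,1]
F [4,5,2]
H [4,5,2]
H [4,5,2]
H [4,5,2]
F [3,5,2]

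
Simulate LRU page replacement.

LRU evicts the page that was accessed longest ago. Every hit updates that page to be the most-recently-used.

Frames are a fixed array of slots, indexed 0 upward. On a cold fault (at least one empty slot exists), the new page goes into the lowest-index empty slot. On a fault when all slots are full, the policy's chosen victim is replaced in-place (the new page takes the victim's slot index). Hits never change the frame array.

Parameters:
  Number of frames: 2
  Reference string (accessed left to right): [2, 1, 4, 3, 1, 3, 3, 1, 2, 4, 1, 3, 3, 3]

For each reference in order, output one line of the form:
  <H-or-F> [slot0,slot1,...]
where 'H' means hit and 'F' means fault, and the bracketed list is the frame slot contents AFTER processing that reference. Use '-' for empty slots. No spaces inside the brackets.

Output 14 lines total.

F [2,-]
F [2,1]
F [4,1]
F [4,3]
F [1,3]
H [1,3]
H [1,3]
H [1,3]
F [1,2]
F [4,2]
F [4,1]
F [3,1]
H [3,1]
H [3,1]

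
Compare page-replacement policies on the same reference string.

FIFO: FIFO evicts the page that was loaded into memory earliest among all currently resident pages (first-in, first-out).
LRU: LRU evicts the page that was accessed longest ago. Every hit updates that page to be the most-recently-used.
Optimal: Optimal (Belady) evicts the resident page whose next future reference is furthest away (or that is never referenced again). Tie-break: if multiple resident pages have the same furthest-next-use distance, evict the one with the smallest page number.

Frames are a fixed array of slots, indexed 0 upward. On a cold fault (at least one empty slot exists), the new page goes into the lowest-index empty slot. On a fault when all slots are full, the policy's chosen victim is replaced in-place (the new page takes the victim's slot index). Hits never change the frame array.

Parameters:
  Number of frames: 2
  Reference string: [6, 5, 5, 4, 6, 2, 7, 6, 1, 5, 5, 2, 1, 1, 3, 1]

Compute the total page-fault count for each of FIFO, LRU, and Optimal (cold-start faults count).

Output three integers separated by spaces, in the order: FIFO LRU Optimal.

--- FIFO ---
  step 0: ref 6 -> FAULT, frames=[6,-] (faults so far: 1)
  step 1: ref 5 -> FAULT, frames=[6,5] (faults so far: 2)
  step 2: ref 5 -> HIT, frames=[6,5] (faults so far: 2)
  step 3: ref 4 -> FAULT, evict 6, frames=[4,5] (faults so far: 3)
  step 4: ref 6 -> FAULT, evict 5, frames=[4,6] (faults so far: 4)
  step 5: ref 2 -> FAULT, evict 4, frames=[2,6] (faults so far: 5)
  step 6: ref 7 -> FAULT, evict 6, frames=[2,7] (faults so far: 6)
  step 7: ref 6 -> FAULT, evict 2, frames=[6,7] (faults so far: 7)
  step 8: ref 1 -> FAULT, evict 7, frames=[6,1] (faults so far: 8)
  step 9: ref 5 -> FAULT, evict 6, frames=[5,1] (faults so far: 9)
  step 10: ref 5 -> HIT, frames=[5,1] (faults so far: 9)
  step 11: ref 2 -> FAULT, evict 1, frames=[5,2] (faults so far: 10)
  step 12: ref 1 -> FAULT, evict 5, frames=[1,2] (faults so far: 11)
  step 13: ref 1 -> HIT, frames=[1,2] (faults so far: 11)
  step 14: ref 3 -> FAULT, evict 2, frames=[1,3] (faults so far: 12)
  step 15: ref 1 -> HIT, frames=[1,3] (faults so far: 12)
  FIFO total faults: 12
--- LRU ---
  step 0: ref 6 -> FAULT, frames=[6,-] (faults so far: 1)
  step 1: ref 5 -> FAULT, frames=[6,5] (faults so far: 2)
  step 2: ref 5 -> HIT, frames=[6,5] (faults so far: 2)
  step 3: ref 4 -> FAULT, evict 6, frames=[4,5] (faults so far: 3)
  step 4: ref 6 -> FAULT, evict 5, frames=[4,6] (faults so far: 4)
  step 5: ref 2 -> FAULT, evict 4, frames=[2,6] (faults so far: 5)
  step 6: ref 7 -> FAULT, evict 6, frames=[2,7] (faults so far: 6)
  step 7: ref 6 -> FAULT, evict 2, frames=[6,7] (faults so far: 7)
  step 8: ref 1 -> FAULT, evict 7, frames=[6,1] (faults so far: 8)
  step 9: ref 5 -> FAULT, evict 6, frames=[5,1] (faults so far: 9)
  step 10: ref 5 -> HIT, frames=[5,1] (faults so far: 9)
  step 11: ref 2 -> FAULT, evict 1, frames=[5,2] (faults so far: 10)
  step 12: ref 1 -> FAULT, evict 5, frames=[1,2] (faults so far: 11)
  step 13: ref 1 -> HIT, frames=[1,2] (faults so far: 11)
  step 14: ref 3 -> FAULT, evict 2, frames=[1,3] (faults so far: 12)
  step 15: ref 1 -> HIT, frames=[1,3] (faults so far: 12)
  LRU total faults: 12
--- Optimal ---
  step 0: ref 6 -> FAULT, frames=[6,-] (faults so far: 1)
  step 1: ref 5 -> FAULT, frames=[6,5] (faults so far: 2)
  step 2: ref 5 -> HIT, frames=[6,5] (faults so far: 2)
  step 3: ref 4 -> FAULT, evict 5, frames=[6,4] (faults so far: 3)
  step 4: ref 6 -> HIT, frames=[6,4] (faults so far: 3)
  step 5: ref 2 -> FAULT, evict 4, frames=[6,2] (faults so far: 4)
  step 6: ref 7 -> FAULT, evict 2, frames=[6,7] (faults so far: 5)
  step 7: ref 6 -> HIT, frames=[6,7] (faults so far: 5)
  step 8: ref 1 -> FAULT, evict 6, frames=[1,7] (faults so far: 6)
  step 9: ref 5 -> FAULT, evict 7, frames=[1,5] (faults so far: 7)
  step 10: ref 5 -> HIT, frames=[1,5] (faults so far: 7)
  step 11: ref 2 -> FAULT, evict 5, frames=[1,2] (faults so far: 8)
  step 12: ref 1 -> HIT, frames=[1,2] (faults so far: 8)
  step 13: ref 1 -> HIT, frames=[1,2] (faults so far: 8)
  step 14: ref 3 -> FAULT, evict 2, frames=[1,3] (faults so far: 9)
  step 15: ref 1 -> HIT, frames=[1,3] (faults so far: 9)
  Optimal total faults: 9

Answer: 12 12 9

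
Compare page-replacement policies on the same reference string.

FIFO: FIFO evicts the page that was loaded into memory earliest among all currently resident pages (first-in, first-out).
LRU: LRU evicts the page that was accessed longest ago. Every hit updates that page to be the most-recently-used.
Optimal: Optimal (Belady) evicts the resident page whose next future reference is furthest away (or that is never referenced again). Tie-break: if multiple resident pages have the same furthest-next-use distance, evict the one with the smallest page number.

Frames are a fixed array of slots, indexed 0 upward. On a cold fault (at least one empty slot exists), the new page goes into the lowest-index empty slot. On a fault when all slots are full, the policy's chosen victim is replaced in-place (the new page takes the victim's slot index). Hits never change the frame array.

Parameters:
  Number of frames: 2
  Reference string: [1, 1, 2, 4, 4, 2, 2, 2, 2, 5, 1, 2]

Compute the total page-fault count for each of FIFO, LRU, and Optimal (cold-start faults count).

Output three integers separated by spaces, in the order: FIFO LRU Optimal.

Answer: 6 6 5

Derivation:
--- FIFO ---
  step 0: ref 1 -> FAULT, frames=[1,-] (faults so far: 1)
  step 1: ref 1 -> HIT, frames=[1,-] (faults so far: 1)
  step 2: ref 2 -> FAULT, frames=[1,2] (faults so far: 2)
  step 3: ref 4 -> FAULT, evict 1, frames=[4,2] (faults so far: 3)
  step 4: ref 4 -> HIT, frames=[4,2] (faults so far: 3)
  step 5: ref 2 -> HIT, frames=[4,2] (faults so far: 3)
  step 6: ref 2 -> HIT, frames=[4,2] (faults so far: 3)
  step 7: ref 2 -> HIT, frames=[4,2] (faults so far: 3)
  step 8: ref 2 -> HIT, frames=[4,2] (faults so far: 3)
  step 9: ref 5 -> FAULT, evict 2, frames=[4,5] (faults so far: 4)
  step 10: ref 1 -> FAULT, evict 4, frames=[1,5] (faults so far: 5)
  step 11: ref 2 -> FAULT, evict 5, frames=[1,2] (faults so far: 6)
  FIFO total faults: 6
--- LRU ---
  step 0: ref 1 -> FAULT, frames=[1,-] (faults so far: 1)
  step 1: ref 1 -> HIT, frames=[1,-] (faults so far: 1)
  step 2: ref 2 -> FAULT, frames=[1,2] (faults so far: 2)
  step 3: ref 4 -> FAULT, evict 1, frames=[4,2] (faults so far: 3)
  step 4: ref 4 -> HIT, frames=[4,2] (faults so far: 3)
  step 5: ref 2 -> HIT, frames=[4,2] (faults so far: 3)
  step 6: ref 2 -> HIT, frames=[4,2] (faults so far: 3)
  step 7: ref 2 -> HIT, frames=[4,2] (faults so far: 3)
  step 8: ref 2 -> HIT, frames=[4,2] (faults so far: 3)
  step 9: ref 5 -> FAULT, evict 4, frames=[5,2] (faults so far: 4)
  step 10: ref 1 -> FAULT, evict 2, frames=[5,1] (faults so far: 5)
  step 11: ref 2 -> FAULT, evict 5, frames=[2,1] (faults so far: 6)
  LRU total faults: 6
--- Optimal ---
  step 0: ref 1 -> FAULT, frames=[1,-] (faults so far: 1)
  step 1: ref 1 -> HIT, frames=[1,-] (faults so far: 1)
  step 2: ref 2 -> FAULT, frames=[1,2] (faults so far: 2)
  step 3: ref 4 -> FAULT, evict 1, frames=[4,2] (faults so far: 3)
  step 4: ref 4 -> HIT, frames=[4,2] (faults so far: 3)
  step 5: ref 2 -> HIT, frames=[4,2] (faults so far: 3)
  step 6: ref 2 -> HIT, frames=[4,2] (faults so far: 3)
  step 7: ref 2 -> HIT, frames=[4,2] (faults so far: 3)
  step 8: ref 2 -> HIT, frames=[4,2] (faults so far: 3)
  step 9: ref 5 -> FAULT, evict 4, frames=[5,2] (faults so far: 4)
  step 10: ref 1 -> FAULT, evict 5, frames=[1,2] (faults so far: 5)
  step 11: ref 2 -> HIT, frames=[1,2] (faults so far: 5)
  Optimal total faults: 5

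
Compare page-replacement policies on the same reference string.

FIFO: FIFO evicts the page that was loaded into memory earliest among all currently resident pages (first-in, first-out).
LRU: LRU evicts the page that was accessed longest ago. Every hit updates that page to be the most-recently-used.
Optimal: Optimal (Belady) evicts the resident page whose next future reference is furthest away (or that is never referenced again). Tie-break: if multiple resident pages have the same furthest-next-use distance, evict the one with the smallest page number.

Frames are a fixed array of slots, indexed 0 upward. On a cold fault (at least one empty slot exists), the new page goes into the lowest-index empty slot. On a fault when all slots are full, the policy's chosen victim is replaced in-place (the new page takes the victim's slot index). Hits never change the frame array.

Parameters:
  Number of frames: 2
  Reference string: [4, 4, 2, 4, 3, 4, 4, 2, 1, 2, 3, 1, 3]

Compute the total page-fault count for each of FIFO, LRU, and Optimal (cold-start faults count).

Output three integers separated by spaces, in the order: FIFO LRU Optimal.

--- FIFO ---
  step 0: ref 4 -> FAULT, frames=[4,-] (faults so far: 1)
  step 1: ref 4 -> HIT, frames=[4,-] (faults so far: 1)
  step 2: ref 2 -> FAULT, frames=[4,2] (faults so far: 2)
  step 3: ref 4 -> HIT, frames=[4,2] (faults so far: 2)
  step 4: ref 3 -> FAULT, evict 4, frames=[3,2] (faults so far: 3)
  step 5: ref 4 -> FAULT, evict 2, frames=[3,4] (faults so far: 4)
  step 6: ref 4 -> HIT, frames=[3,4] (faults so far: 4)
  step 7: ref 2 -> FAULT, evict 3, frames=[2,4] (faults so far: 5)
  step 8: ref 1 -> FAULT, evict 4, frames=[2,1] (faults so far: 6)
  step 9: ref 2 -> HIT, frames=[2,1] (faults so far: 6)
  step 10: ref 3 -> FAULT, evict 2, frames=[3,1] (faults so far: 7)
  step 11: ref 1 -> HIT, frames=[3,1] (faults so far: 7)
  step 12: ref 3 -> HIT, frames=[3,1] (faults so far: 7)
  FIFO total faults: 7
--- LRU ---
  step 0: ref 4 -> FAULT, frames=[4,-] (faults so far: 1)
  step 1: ref 4 -> HIT, frames=[4,-] (faults so far: 1)
  step 2: ref 2 -> FAULT, frames=[4,2] (faults so far: 2)
  step 3: ref 4 -> HIT, frames=[4,2] (faults so far: 2)
  step 4: ref 3 -> FAULT, evict 2, frames=[4,3] (faults so far: 3)
  step 5: ref 4 -> HIT, frames=[4,3] (faults so far: 3)
  step 6: ref 4 -> HIT, frames=[4,3] (faults so far: 3)
  step 7: ref 2 -> FAULT, evict 3, frames=[4,2] (faults so far: 4)
  step 8: ref 1 -> FAULT, evict 4, frames=[1,2] (faults so far: 5)
  step 9: ref 2 -> HIT, frames=[1,2] (faults so far: 5)
  step 10: ref 3 -> FAULT, evict 1, frames=[3,2] (faults so far: 6)
  step 11: ref 1 -> FAULT, evict 2, frames=[3,1] (faults so far: 7)
  step 12: ref 3 -> HIT, frames=[3,1] (faults so far: 7)
  LRU total faults: 7
--- Optimal ---
  step 0: ref 4 -> FAULT, frames=[4,-] (faults so far: 1)
  step 1: ref 4 -> HIT, frames=[4,-] (faults so far: 1)
  step 2: ref 2 -> FAULT, frames=[4,2] (faults so far: 2)
  step 3: ref 4 -> HIT, frames=[4,2] (faults so far: 2)
  step 4: ref 3 -> FAULT, evict 2, frames=[4,3] (faults so far: 3)
  step 5: ref 4 -> HIT, frames=[4,3] (faults so far: 3)
  step 6: ref 4 -> HIT, frames=[4,3] (faults so far: 3)
  step 7: ref 2 -> FAULT, evict 4, frames=[2,3] (faults so far: 4)
  step 8: ref 1 -> FAULT, evict 3, frames=[2,1] (faults so far: 5)
  step 9: ref 2 -> HIT, frames=[2,1] (faults so far: 5)
  step 10: ref 3 -> FAULT, evict 2, frames=[3,1] (faults so far: 6)
  step 11: ref 1 -> HIT, frames=[3,1] (faults so far: 6)
  step 12: ref 3 -> HIT, frames=[3,1] (faults so far: 6)
  Optimal total faults: 6

Answer: 7 7 6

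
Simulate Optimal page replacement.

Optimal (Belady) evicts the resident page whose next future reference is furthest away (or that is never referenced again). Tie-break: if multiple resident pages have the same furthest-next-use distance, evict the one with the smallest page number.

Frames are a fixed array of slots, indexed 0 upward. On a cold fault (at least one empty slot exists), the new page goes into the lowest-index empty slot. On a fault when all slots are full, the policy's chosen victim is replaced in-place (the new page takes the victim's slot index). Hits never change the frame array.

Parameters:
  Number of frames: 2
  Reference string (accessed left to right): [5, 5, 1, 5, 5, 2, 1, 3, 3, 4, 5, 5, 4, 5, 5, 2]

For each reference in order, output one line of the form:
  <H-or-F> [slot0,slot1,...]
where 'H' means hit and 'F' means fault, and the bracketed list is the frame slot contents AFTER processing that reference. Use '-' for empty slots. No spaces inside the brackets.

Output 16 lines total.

F [5,-]
H [5,-]
F [5,1]
H [5,1]
H [5,1]
F [2,1]
H [2,1]
F [2,3]
H [2,3]
F [2,4]
F [5,4]
H [5,4]
H [5,4]
H [5,4]
H [5,4]
F [5,2]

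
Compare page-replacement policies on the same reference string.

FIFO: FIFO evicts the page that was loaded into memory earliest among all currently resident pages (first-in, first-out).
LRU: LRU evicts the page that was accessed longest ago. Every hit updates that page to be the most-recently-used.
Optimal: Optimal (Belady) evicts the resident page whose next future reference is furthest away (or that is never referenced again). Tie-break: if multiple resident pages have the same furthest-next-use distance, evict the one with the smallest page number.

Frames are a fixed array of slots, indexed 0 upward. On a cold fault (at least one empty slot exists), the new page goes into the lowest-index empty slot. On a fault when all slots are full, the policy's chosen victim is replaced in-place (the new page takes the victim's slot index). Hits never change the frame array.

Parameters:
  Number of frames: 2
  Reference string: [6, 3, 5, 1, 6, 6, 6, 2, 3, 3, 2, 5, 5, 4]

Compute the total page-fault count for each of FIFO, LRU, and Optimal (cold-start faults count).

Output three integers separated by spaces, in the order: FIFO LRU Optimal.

Answer: 9 9 8

Derivation:
--- FIFO ---
  step 0: ref 6 -> FAULT, frames=[6,-] (faults so far: 1)
  step 1: ref 3 -> FAULT, frames=[6,3] (faults so far: 2)
  step 2: ref 5 -> FAULT, evict 6, frames=[5,3] (faults so far: 3)
  step 3: ref 1 -> FAULT, evict 3, frames=[5,1] (faults so far: 4)
  step 4: ref 6 -> FAULT, evict 5, frames=[6,1] (faults so far: 5)
  step 5: ref 6 -> HIT, frames=[6,1] (faults so far: 5)
  step 6: ref 6 -> HIT, frames=[6,1] (faults so far: 5)
  step 7: ref 2 -> FAULT, evict 1, frames=[6,2] (faults so far: 6)
  step 8: ref 3 -> FAULT, evict 6, frames=[3,2] (faults so far: 7)
  step 9: ref 3 -> HIT, frames=[3,2] (faults so far: 7)
  step 10: ref 2 -> HIT, frames=[3,2] (faults so far: 7)
  step 11: ref 5 -> FAULT, evict 2, frames=[3,5] (faults so far: 8)
  step 12: ref 5 -> HIT, frames=[3,5] (faults so far: 8)
  step 13: ref 4 -> FAULT, evict 3, frames=[4,5] (faults so far: 9)
  FIFO total faults: 9
--- LRU ---
  step 0: ref 6 -> FAULT, frames=[6,-] (faults so far: 1)
  step 1: ref 3 -> FAULT, frames=[6,3] (faults so far: 2)
  step 2: ref 5 -> FAULT, evict 6, frames=[5,3] (faults so far: 3)
  step 3: ref 1 -> FAULT, evict 3, frames=[5,1] (faults so far: 4)
  step 4: ref 6 -> FAULT, evict 5, frames=[6,1] (faults so far: 5)
  step 5: ref 6 -> HIT, frames=[6,1] (faults so far: 5)
  step 6: ref 6 -> HIT, frames=[6,1] (faults so far: 5)
  step 7: ref 2 -> FAULT, evict 1, frames=[6,2] (faults so far: 6)
  step 8: ref 3 -> FAULT, evict 6, frames=[3,2] (faults so far: 7)
  step 9: ref 3 -> HIT, frames=[3,2] (faults so far: 7)
  step 10: ref 2 -> HIT, frames=[3,2] (faults so far: 7)
  step 11: ref 5 -> FAULT, evict 3, frames=[5,2] (faults so far: 8)
  step 12: ref 5 -> HIT, frames=[5,2] (faults so far: 8)
  step 13: ref 4 -> FAULT, evict 2, frames=[5,4] (faults so far: 9)
  LRU total faults: 9
--- Optimal ---
  step 0: ref 6 -> FAULT, frames=[6,-] (faults so far: 1)
  step 1: ref 3 -> FAULT, frames=[6,3] (faults so far: 2)
  step 2: ref 5 -> FAULT, evict 3, frames=[6,5] (faults so far: 3)
  step 3: ref 1 -> FAULT, evict 5, frames=[6,1] (faults so far: 4)
  step 4: ref 6 -> HIT, frames=[6,1] (faults so far: 4)
  step 5: ref 6 -> HIT, frames=[6,1] (faults so far: 4)
  step 6: ref 6 -> HIT, frames=[6,1] (faults so far: 4)
  step 7: ref 2 -> FAULT, evict 1, frames=[6,2] (faults so far: 5)
  step 8: ref 3 -> FAULT, evict 6, frames=[3,2] (faults so far: 6)
  step 9: ref 3 -> HIT, frames=[3,2] (faults so far: 6)
  step 10: ref 2 -> HIT, frames=[3,2] (faults so far: 6)
  step 11: ref 5 -> FAULT, evict 2, frames=[3,5] (faults so far: 7)
  step 12: ref 5 -> HIT, frames=[3,5] (faults so far: 7)
  step 13: ref 4 -> FAULT, evict 3, frames=[4,5] (faults so far: 8)
  Optimal total faults: 8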